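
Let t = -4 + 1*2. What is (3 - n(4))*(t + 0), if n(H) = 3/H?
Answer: -9/2 ≈ -4.5000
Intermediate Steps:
t = -2 (t = -4 + 2 = -2)
(3 - n(4))*(t + 0) = (3 - 3/4)*(-2 + 0) = (3 - 3/4)*(-2) = (3 - 1*¾)*(-2) = (3 - ¾)*(-2) = (9/4)*(-2) = -9/2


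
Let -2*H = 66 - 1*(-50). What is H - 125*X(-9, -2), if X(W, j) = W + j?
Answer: 1317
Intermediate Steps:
H = -58 (H = -(66 - 1*(-50))/2 = -(66 + 50)/2 = -1/2*116 = -58)
H - 125*X(-9, -2) = -58 - 125*(-9 - 2) = -58 - 125*(-11) = -58 + 1375 = 1317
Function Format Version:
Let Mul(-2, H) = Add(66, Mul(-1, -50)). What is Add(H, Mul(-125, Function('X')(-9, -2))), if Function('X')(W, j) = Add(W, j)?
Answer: 1317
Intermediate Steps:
H = -58 (H = Mul(Rational(-1, 2), Add(66, Mul(-1, -50))) = Mul(Rational(-1, 2), Add(66, 50)) = Mul(Rational(-1, 2), 116) = -58)
Add(H, Mul(-125, Function('X')(-9, -2))) = Add(-58, Mul(-125, Add(-9, -2))) = Add(-58, Mul(-125, -11)) = Add(-58, 1375) = 1317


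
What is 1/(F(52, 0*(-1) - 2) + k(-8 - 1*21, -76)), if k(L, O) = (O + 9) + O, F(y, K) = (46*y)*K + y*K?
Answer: -1/5031 ≈ -0.00019877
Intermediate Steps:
F(y, K) = 47*K*y (F(y, K) = 46*K*y + K*y = 47*K*y)
k(L, O) = 9 + 2*O (k(L, O) = (9 + O) + O = 9 + 2*O)
1/(F(52, 0*(-1) - 2) + k(-8 - 1*21, -76)) = 1/(47*(0*(-1) - 2)*52 + (9 + 2*(-76))) = 1/(47*(0 - 2)*52 + (9 - 152)) = 1/(47*(-2)*52 - 143) = 1/(-4888 - 143) = 1/(-5031) = -1/5031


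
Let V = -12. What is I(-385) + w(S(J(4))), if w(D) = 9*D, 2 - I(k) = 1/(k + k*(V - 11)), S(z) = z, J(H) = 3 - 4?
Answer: -59291/8470 ≈ -7.0001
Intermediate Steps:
J(H) = -1
I(k) = 2 + 1/(22*k) (I(k) = 2 - 1/(k + k*(-12 - 11)) = 2 - 1/(k + k*(-23)) = 2 - 1/(k - 23*k) = 2 - 1/((-22*k)) = 2 - (-1)/(22*k) = 2 + 1/(22*k))
I(-385) + w(S(J(4))) = (2 + (1/22)/(-385)) + 9*(-1) = (2 + (1/22)*(-1/385)) - 9 = (2 - 1/8470) - 9 = 16939/8470 - 9 = -59291/8470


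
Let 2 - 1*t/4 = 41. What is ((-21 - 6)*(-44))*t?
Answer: -185328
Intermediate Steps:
t = -156 (t = 8 - 4*41 = 8 - 164 = -156)
((-21 - 6)*(-44))*t = ((-21 - 6)*(-44))*(-156) = -27*(-44)*(-156) = 1188*(-156) = -185328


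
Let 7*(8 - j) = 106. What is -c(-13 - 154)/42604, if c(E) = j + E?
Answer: 1219/298228 ≈ 0.0040875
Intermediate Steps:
j = -50/7 (j = 8 - ⅐*106 = 8 - 106/7 = -50/7 ≈ -7.1429)
c(E) = -50/7 + E
-c(-13 - 154)/42604 = -(-50/7 + (-13 - 154))/42604 = -(-50/7 - 167)*(1/42604) = -1*(-1219/7)*(1/42604) = (1219/7)*(1/42604) = 1219/298228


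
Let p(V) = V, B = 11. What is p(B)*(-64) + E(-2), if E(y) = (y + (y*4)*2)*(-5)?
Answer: -614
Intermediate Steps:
E(y) = -45*y (E(y) = (y + (4*y)*2)*(-5) = (y + 8*y)*(-5) = (9*y)*(-5) = -45*y)
p(B)*(-64) + E(-2) = 11*(-64) - 45*(-2) = -704 + 90 = -614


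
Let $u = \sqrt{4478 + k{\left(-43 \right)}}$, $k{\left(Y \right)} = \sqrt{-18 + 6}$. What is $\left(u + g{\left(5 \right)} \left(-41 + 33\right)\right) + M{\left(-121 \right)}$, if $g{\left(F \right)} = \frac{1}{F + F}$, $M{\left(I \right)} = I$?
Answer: $- \frac{609}{5} + \sqrt{4478 + 2 i \sqrt{3}} \approx -54.882 + 0.025883 i$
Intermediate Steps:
$k{\left(Y \right)} = 2 i \sqrt{3}$ ($k{\left(Y \right)} = \sqrt{-12} = 2 i \sqrt{3}$)
$g{\left(F \right)} = \frac{1}{2 F}$
$u = \sqrt{4478 + 2 i \sqrt{3}} \approx 66.918 + 0.0259 i$
$\left(u + g{\left(5 \right)} \left(-41 + 33\right)\right) + M{\left(-121 \right)} = \left(\sqrt{4478 + 2 i \sqrt{3}} + \frac{1}{2 \cdot 5} \left(-41 + 33\right)\right) - 121 = \left(\sqrt{4478 + 2 i \sqrt{3}} + \frac{1}{2} \cdot \frac{1}{5} \left(-8\right)\right) - 121 = \left(\sqrt{4478 + 2 i \sqrt{3}} + \frac{1}{10} \left(-8\right)\right) - 121 = \left(\sqrt{4478 + 2 i \sqrt{3}} - \frac{4}{5}\right) - 121 = \left(- \frac{4}{5} + \sqrt{4478 + 2 i \sqrt{3}}\right) - 121 = - \frac{609}{5} + \sqrt{4478 + 2 i \sqrt{3}}$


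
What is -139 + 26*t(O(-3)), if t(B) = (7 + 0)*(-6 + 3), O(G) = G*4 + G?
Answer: -685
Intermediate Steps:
O(G) = 5*G (O(G) = 4*G + G = 5*G)
t(B) = -21 (t(B) = 7*(-3) = -21)
-139 + 26*t(O(-3)) = -139 + 26*(-21) = -139 - 546 = -685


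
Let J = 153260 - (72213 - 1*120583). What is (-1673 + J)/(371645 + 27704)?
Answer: 199957/399349 ≈ 0.50071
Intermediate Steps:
J = 201630 (J = 153260 - (72213 - 120583) = 153260 - 1*(-48370) = 153260 + 48370 = 201630)
(-1673 + J)/(371645 + 27704) = (-1673 + 201630)/(371645 + 27704) = 199957/399349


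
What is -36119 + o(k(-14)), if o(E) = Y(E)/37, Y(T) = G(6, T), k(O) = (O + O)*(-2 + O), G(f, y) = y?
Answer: -1335955/37 ≈ -36107.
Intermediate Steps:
k(O) = 2*O*(-2 + O) (k(O) = (2*O)*(-2 + O) = 2*O*(-2 + O))
Y(T) = T
o(E) = E/37
-36119 + o(k(-14)) = -36119 + (2*(-14)*(-2 - 14))/37 = -36119 + (2*(-14)*(-16))/37 = -36119 + (1/37)*448 = -36119 + 448/37 = -1335955/37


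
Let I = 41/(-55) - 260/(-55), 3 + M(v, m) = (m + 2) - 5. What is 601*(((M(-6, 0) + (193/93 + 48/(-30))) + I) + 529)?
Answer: 1621463743/5115 ≈ 3.1700e+5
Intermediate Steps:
M(v, m) = -6 + m (M(v, m) = -3 + ((m + 2) - 5) = -3 + ((2 + m) - 5) = -3 + (-3 + m) = -6 + m)
I = 219/55 (I = 41*(-1/55) - 260*(-1/55) = -41/55 + 52/11 = 219/55 ≈ 3.9818)
601*(((M(-6, 0) + (193/93 + 48/(-30))) + I) + 529) = 601*((((-6 + 0) + (193/93 + 48/(-30))) + 219/55) + 529) = 601*(((-6 + (193*(1/93) + 48*(-1/30))) + 219/55) + 529) = 601*(((-6 + (193/93 - 8/5)) + 219/55) + 529) = 601*(((-6 + 221/465) + 219/55) + 529) = 601*((-2569/465 + 219/55) + 529) = 601*(-7892/5115 + 529) = 601*(2697943/5115) = 1621463743/5115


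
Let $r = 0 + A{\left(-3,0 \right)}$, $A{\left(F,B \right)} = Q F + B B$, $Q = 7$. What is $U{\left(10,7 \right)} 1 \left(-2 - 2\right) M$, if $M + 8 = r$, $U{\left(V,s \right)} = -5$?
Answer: $-580$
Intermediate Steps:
$A{\left(F,B \right)} = B^{2} + 7 F$ ($A{\left(F,B \right)} = 7 F + B B = 7 F + B^{2} = B^{2} + 7 F$)
$r = -21$ ($r = 0 + \left(0^{2} + 7 \left(-3\right)\right) = 0 + \left(0 - 21\right) = 0 - 21 = -21$)
$M = -29$ ($M = -8 - 21 = -29$)
$U{\left(10,7 \right)} 1 \left(-2 - 2\right) M = - 5 \cdot 1 \left(-2 - 2\right) \left(-29\right) = - 5 \cdot 1 \left(-4\right) \left(-29\right) = \left(-5\right) \left(-4\right) \left(-29\right) = 20 \left(-29\right) = -580$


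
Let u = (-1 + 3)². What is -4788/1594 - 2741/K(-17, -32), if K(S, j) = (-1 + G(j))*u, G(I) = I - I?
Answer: 2175001/3188 ≈ 682.25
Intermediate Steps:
G(I) = 0
u = 4 (u = 2² = 4)
K(S, j) = -4 (K(S, j) = (-1 + 0)*4 = -1*4 = -4)
-4788/1594 - 2741/K(-17, -32) = -4788/1594 - 2741/(-4) = -4788*1/1594 - 2741*(-¼) = -2394/797 + 2741/4 = 2175001/3188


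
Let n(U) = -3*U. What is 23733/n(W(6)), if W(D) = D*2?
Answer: -2637/4 ≈ -659.25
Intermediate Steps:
W(D) = 2*D
23733/n(W(6)) = 23733/((-6*6)) = 23733/((-3*12)) = 23733/(-36) = 23733*(-1/36) = -2637/4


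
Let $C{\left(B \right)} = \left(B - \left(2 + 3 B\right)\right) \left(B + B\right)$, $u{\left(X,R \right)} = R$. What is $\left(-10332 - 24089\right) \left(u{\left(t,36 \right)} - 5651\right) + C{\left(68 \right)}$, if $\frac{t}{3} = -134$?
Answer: $193255147$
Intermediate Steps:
$t = -402$ ($t = 3 \left(-134\right) = -402$)
$C{\left(B \right)} = 2 B \left(-2 - 2 B\right)$ ($C{\left(B \right)} = \left(B - \left(2 + 3 B\right)\right) 2 B = \left(-2 - 2 B\right) 2 B = 2 B \left(-2 - 2 B\right)$)
$\left(-10332 - 24089\right) \left(u{\left(t,36 \right)} - 5651\right) + C{\left(68 \right)} = \left(-10332 - 24089\right) \left(36 - 5651\right) - 272 \left(1 + 68\right) = \left(-34421\right) \left(-5615\right) - 272 \cdot 69 = 193273915 - 18768 = 193255147$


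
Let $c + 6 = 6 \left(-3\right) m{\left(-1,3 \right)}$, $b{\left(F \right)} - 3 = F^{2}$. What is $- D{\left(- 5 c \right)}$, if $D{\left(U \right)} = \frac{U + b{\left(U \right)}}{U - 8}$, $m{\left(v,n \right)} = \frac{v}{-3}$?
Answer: $- \frac{3663}{52} \approx -70.442$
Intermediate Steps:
$m{\left(v,n \right)} = - \frac{v}{3}$ ($m{\left(v,n \right)} = v \left(- \frac{1}{3}\right) = - \frac{v}{3}$)
$b{\left(F \right)} = 3 + F^{2}$
$c = -12$ ($c = -6 + 6 \left(-3\right) \left(\left(- \frac{1}{3}\right) \left(-1\right)\right) = -6 - 6 = -12$)
$D{\left(U \right)} = \frac{3 + U + U^{2}}{-8 + U}$ ($D{\left(U \right)} = \frac{U + \left(3 + U^{2}\right)}{U - 8} = \frac{3 + U + U^{2}}{-8 + U}$)
$- D{\left(- 5 c \right)} = - \frac{3 - -60 + \left(\left(-5\right) \left(-12\right)\right)^{2}}{-8 - -60} = - \frac{3 + 60 + 60^{2}}{-8 + 60} = - \frac{3 + 60 + 3600}{52} = - \frac{3663}{52}$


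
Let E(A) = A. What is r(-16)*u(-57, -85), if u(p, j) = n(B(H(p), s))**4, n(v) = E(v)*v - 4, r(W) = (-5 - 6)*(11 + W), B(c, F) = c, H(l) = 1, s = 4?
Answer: 4455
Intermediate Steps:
r(W) = -121 - 11*W (r(W) = -11*(11 + W) = -121 - 11*W)
n(v) = -4 + v**2 (n(v) = v*v - 4 = v**2 - 4 = -4 + v**2)
u(p, j) = 81 (u(p, j) = (-4 + 1**2)**4 = (-4 + 1)**4 = (-3)**4 = 81)
r(-16)*u(-57, -85) = (-121 - 11*(-16))*81 = (-121 + 176)*81 = 55*81 = 4455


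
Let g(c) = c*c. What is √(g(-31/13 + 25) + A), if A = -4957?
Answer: I*√751297/13 ≈ 66.675*I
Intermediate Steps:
g(c) = c²
√(g(-31/13 + 25) + A) = √((-31/13 + 25)² - 4957) = √((294/13)² - 4957) = √(86436/169 - 4957) = √(-751297/169) = I*√751297/13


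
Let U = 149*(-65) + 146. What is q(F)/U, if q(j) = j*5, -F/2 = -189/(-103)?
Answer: 1890/982517 ≈ 0.0019236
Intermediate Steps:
F = -378/103 (F = -(-378)/(-103) = -(-378)*(-1)/103 = -2*189/103 = -378/103 ≈ -3.6699)
U = -9539 (U = -9685 + 146 = -9539)
q(j) = 5*j
q(F)/U = (5*(-378/103))/(-9539) = -1890/103*(-1/9539) = 1890/982517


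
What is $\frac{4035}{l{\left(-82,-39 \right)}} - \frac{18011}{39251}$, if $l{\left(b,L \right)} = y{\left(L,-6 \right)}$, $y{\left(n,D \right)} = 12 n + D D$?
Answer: $- \frac{55386179}{5652144} \approx -9.7991$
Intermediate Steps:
$y{\left(n,D \right)} = D^{2} + 12 n$ ($y{\left(n,D \right)} = 12 n + D^{2} = D^{2} + 12 n$)
$l{\left(b,L \right)} = 36 + 12 L$ ($l{\left(b,L \right)} = \left(-6\right)^{2} + 12 L = 36 + 12 L$)
$\frac{4035}{l{\left(-82,-39 \right)}} - \frac{18011}{39251} = \frac{4035}{36 + 12 \left(-39\right)} - \frac{18011}{39251} = \frac{4035}{36 - 468} - \frac{18011}{39251} = \frac{4035}{-432} - \frac{18011}{39251} = 4035 \left(- \frac{1}{432}\right) - \frac{18011}{39251} = - \frac{1345}{144} - \frac{18011}{39251} = - \frac{55386179}{5652144}$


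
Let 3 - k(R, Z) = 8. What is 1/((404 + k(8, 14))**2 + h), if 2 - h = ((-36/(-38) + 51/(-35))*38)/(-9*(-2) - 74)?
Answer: 980/156018601 ≈ 6.2813e-6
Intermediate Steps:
k(R, Z) = -5 (k(R, Z) = 3 - 1*8 = 3 - 8 = -5)
h = 1621/980 (h = 2 - (-36/(-38) + 51/(-35))*38/(-9*(-2) - 74) = 2 - (-36*(-1/38) + 51*(-1/35))*38/(18 - 74) = 2 - (18/19 - 51/35)*38/(-56) = 2 - (-339/665*38)*(-1)/56 = 2 - (-678)*(-1)/(35*56) = 2 - 1*339/980 = 2 - 339/980 = 1621/980 ≈ 1.6541)
1/((404 + k(8, 14))**2 + h) = 1/((404 - 5)**2 + 1621/980) = 1/(399**2 + 1621/980) = 1/(159201 + 1621/980) = 1/(156018601/980) = 980/156018601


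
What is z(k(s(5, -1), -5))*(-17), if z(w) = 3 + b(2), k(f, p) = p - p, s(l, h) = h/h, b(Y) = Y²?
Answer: -119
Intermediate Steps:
s(l, h) = 1
k(f, p) = 0
z(w) = 7 (z(w) = 3 + 2² = 3 + 4 = 7)
z(k(s(5, -1), -5))*(-17) = 7*(-17) = -119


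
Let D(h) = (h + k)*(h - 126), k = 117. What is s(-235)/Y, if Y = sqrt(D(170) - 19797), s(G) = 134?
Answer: -2*I*sqrt(7169)/107 ≈ -1.5826*I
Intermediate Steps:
D(h) = (-126 + h)*(117 + h) (D(h) = (h + 117)*(h - 126) = (117 + h)*(-126 + h) = (-126 + h)*(117 + h))
Y = I*sqrt(7169) (Y = sqrt((-14742 + 170**2 - 9*170) - 19797) = sqrt((-14742 + 28900 - 1530) - 19797) = sqrt(12628 - 19797) = sqrt(-7169) = I*sqrt(7169) ≈ 84.67*I)
s(-235)/Y = 134/((I*sqrt(7169))) = 134*(-I*sqrt(7169)/7169) = -2*I*sqrt(7169)/107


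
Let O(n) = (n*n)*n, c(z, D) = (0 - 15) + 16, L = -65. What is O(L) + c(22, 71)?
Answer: -274624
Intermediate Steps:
c(z, D) = 1 (c(z, D) = -15 + 16 = 1)
O(n) = n³ (O(n) = n²*n = n³)
O(L) + c(22, 71) = (-65)³ + 1 = -274625 + 1 = -274624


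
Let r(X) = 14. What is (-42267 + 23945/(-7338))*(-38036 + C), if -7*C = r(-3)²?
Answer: 1967776787704/1223 ≈ 1.6090e+9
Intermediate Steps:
C = -28 (C = -⅐*14² = -⅐*196 = -28)
(-42267 + 23945/(-7338))*(-38036 + C) = (-42267 + 23945/(-7338))*(-38036 - 28) = (-42267 + 23945*(-1/7338))*(-38064) = (-42267 - 23945/7338)*(-38064) = -310179191/7338*(-38064) = 1967776787704/1223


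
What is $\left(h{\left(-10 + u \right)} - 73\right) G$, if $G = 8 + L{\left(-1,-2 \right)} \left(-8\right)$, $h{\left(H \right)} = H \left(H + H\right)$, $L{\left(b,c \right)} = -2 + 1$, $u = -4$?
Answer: $5104$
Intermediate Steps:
$L{\left(b,c \right)} = -1$
$h{\left(H \right)} = 2 H^{2}$ ($h{\left(H \right)} = H 2 H = 2 H^{2}$)
$G = 16$ ($G = 8 - -8 = 8 + 8 = 16$)
$\left(h{\left(-10 + u \right)} - 73\right) G = \left(2 \left(-10 - 4\right)^{2} - 73\right) 16 = \left(2 \left(-14\right)^{2} - 73\right) 16 = \left(2 \cdot 196 - 73\right) 16 = \left(392 - 73\right) 16 = 319 \cdot 16 = 5104$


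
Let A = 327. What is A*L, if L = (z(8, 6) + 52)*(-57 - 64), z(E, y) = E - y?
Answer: -2136618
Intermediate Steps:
L = -6534 (L = ((8 - 1*6) + 52)*(-57 - 64) = ((8 - 6) + 52)*(-121) = (2 + 52)*(-121) = 54*(-121) = -6534)
A*L = 327*(-6534) = -2136618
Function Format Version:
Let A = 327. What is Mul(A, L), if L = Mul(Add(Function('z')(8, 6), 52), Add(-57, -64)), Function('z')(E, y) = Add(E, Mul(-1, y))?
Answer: -2136618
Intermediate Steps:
L = -6534 (L = Mul(Add(Add(8, Mul(-1, 6)), 52), Add(-57, -64)) = Mul(Add(Add(8, -6), 52), -121) = Mul(Add(2, 52), -121) = Mul(54, -121) = -6534)
Mul(A, L) = Mul(327, -6534) = -2136618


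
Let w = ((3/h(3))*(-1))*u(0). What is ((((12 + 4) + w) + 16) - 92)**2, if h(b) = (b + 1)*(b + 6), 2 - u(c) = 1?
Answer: 519841/144 ≈ 3610.0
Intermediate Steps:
u(c) = 1 (u(c) = 2 - 1*1 = 2 - 1 = 1)
h(b) = (1 + b)*(6 + b)
w = -1/12 (w = ((3/(6 + 3**2 + 7*3))*(-1))*1 = ((3/(6 + 9 + 21))*(-1))*1 = ((3/36)*(-1))*1 = ((3*(1/36))*(-1))*1 = ((1/12)*(-1))*1 = -1/12*1 = -1/12 ≈ -0.083333)
((((12 + 4) + w) + 16) - 92)**2 = ((((12 + 4) - 1/12) + 16) - 92)**2 = (((16 - 1/12) + 16) - 92)**2 = ((191/12 + 16) - 92)**2 = (383/12 - 92)**2 = (-721/12)**2 = 519841/144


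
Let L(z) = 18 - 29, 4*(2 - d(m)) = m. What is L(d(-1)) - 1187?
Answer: -1198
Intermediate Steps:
d(m) = 2 - m/4
L(z) = -11
L(d(-1)) - 1187 = -11 - 1187 = -1198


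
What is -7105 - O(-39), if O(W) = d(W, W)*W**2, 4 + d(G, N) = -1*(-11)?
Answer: -17752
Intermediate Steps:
d(G, N) = 7 (d(G, N) = -4 - 1*(-11) = -4 + 11 = 7)
O(W) = 7*W**2
-7105 - O(-39) = -7105 - 7*(-39)**2 = -7105 - 7*1521 = -7105 - 1*10647 = -7105 - 10647 = -17752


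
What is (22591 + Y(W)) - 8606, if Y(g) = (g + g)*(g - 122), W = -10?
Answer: 16625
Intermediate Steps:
Y(g) = 2*g*(-122 + g) (Y(g) = (2*g)*(-122 + g) = 2*g*(-122 + g))
(22591 + Y(W)) - 8606 = (22591 + 2*(-10)*(-122 - 10)) - 8606 = (22591 + 2*(-10)*(-132)) - 8606 = (22591 + 2640) - 8606 = 25231 - 8606 = 16625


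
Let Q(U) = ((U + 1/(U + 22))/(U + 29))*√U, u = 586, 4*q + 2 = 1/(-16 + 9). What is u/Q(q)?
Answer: 561384484*I*√105/123465 ≈ 46592.0*I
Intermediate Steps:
q = -15/28 (q = -½ + 1/(4*(-16 + 9)) = -½ + (¼)/(-7) = -½ + (¼)*(-⅐) = -½ - 1/28 = -15/28 ≈ -0.53571)
Q(U) = √U*(U + 1/(22 + U))/(29 + U) (Q(U) = ((U + 1/(22 + U))/(29 + U))*√U = √U*(U + 1/(22 + U))/(29 + U))
u/Q(q) = 586/((√(-15/28)*(1 + (-15/28)² + 22*(-15/28))/(638 + (-15/28)² + 51*(-15/28)))) = 586/(((I*√105/14)*(1 + 225/784 - 165/14)/(638 + 225/784 - 765/28))) = 586/(((I*√105/14)*(-8231/784)/(478997/784))) = 586/(((I*√105/14)*(784/478997)*(-8231/784))) = 586/((-8231*I*√105/6705958)) = 586*(957994*I*√105/123465) = 561384484*I*√105/123465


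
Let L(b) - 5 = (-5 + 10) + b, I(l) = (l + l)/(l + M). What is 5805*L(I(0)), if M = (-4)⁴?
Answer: 58050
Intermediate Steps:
M = 256
I(l) = 2*l/(256 + l) (I(l) = (l + l)/(l + 256) = (2*l)/(256 + l) = 2*l/(256 + l))
L(b) = 10 + b (L(b) = 5 + ((-5 + 10) + b) = 5 + (5 + b) = 10 + b)
5805*L(I(0)) = 5805*(10 + 2*0/(256 + 0)) = 5805*(10 + 2*0/256) = 5805*(10 + 2*0*(1/256)) = 5805*(10 + 0) = 5805*10 = 58050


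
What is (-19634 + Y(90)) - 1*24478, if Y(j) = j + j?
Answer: -43932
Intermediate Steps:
Y(j) = 2*j
(-19634 + Y(90)) - 1*24478 = (-19634 + 2*90) - 1*24478 = (-19634 + 180) - 24478 = -19454 - 24478 = -43932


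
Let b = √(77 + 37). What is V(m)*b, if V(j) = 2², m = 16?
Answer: 4*√114 ≈ 42.708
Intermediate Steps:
b = √114 ≈ 10.677
V(j) = 4
V(m)*b = 4*√114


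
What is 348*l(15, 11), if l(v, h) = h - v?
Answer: -1392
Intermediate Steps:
348*l(15, 11) = 348*(11 - 1*15) = 348*(11 - 15) = 348*(-4) = -1392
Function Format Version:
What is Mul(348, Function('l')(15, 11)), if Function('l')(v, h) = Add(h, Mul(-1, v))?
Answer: -1392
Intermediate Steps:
Mul(348, Function('l')(15, 11)) = Mul(348, Add(11, Mul(-1, 15))) = Mul(348, Add(11, -15)) = Mul(348, -4) = -1392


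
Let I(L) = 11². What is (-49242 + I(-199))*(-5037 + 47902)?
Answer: -2105571665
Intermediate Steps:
I(L) = 121
(-49242 + I(-199))*(-5037 + 47902) = (-49242 + 121)*(-5037 + 47902) = -49121*42865 = -2105571665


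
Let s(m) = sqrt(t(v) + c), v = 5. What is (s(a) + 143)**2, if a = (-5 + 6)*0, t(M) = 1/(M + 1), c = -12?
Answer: (858 + I*sqrt(426))**2/36 ≈ 20437.0 + 983.83*I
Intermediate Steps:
t(M) = 1/(1 + M)
a = 0 (a = 1*0 = 0)
s(m) = I*sqrt(426)/6 (s(m) = sqrt(1/(1 + 5) - 12) = sqrt(1/6 - 12) = sqrt(-71/6) = I*sqrt(426)/6)
(s(a) + 143)**2 = (I*sqrt(426)/6 + 143)**2 = (143 + I*sqrt(426)/6)**2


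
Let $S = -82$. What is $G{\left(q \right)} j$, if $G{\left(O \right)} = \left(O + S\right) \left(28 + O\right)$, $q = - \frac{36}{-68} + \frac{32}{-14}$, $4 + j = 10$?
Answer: $- \frac{186761646}{14161} \approx -13188.0$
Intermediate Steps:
$j = 6$ ($j = -4 + 10 = 6$)
$q = - \frac{209}{119}$ ($q = \left(-36\right) \left(- \frac{1}{68}\right) + 32 \left(- \frac{1}{14}\right) = \frac{9}{17} - \frac{16}{7} = - \frac{209}{119} \approx -1.7563$)
$G{\left(O \right)} = \left(-82 + O\right) \left(28 + O\right)$ ($G{\left(O \right)} = \left(O - 82\right) \left(28 + O\right) = \left(-82 + O\right) \left(28 + O\right)$)
$G{\left(q \right)} j = \left(-2296 + \left(- \frac{209}{119}\right)^{2} - - \frac{11286}{119}\right) 6 = \left(-2296 + \frac{43681}{14161} + \frac{11286}{119}\right) 6 = \left(- \frac{31126941}{14161}\right) 6 = - \frac{186761646}{14161}$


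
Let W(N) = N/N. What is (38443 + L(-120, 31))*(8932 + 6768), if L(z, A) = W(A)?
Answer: 603570800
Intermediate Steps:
W(N) = 1
L(z, A) = 1
(38443 + L(-120, 31))*(8932 + 6768) = (38443 + 1)*(8932 + 6768) = 38444*15700 = 603570800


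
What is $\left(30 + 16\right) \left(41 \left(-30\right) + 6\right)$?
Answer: $-56304$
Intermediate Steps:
$\left(30 + 16\right) \left(41 \left(-30\right) + 6\right) = 46 \left(-1230 + 6\right) = 46 \left(-1224\right) = -56304$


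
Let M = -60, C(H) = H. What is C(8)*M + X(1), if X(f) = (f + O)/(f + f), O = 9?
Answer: -475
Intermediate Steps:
X(f) = (9 + f)/(2*f) (X(f) = (f + 9)/(f + f) = (9 + f)/((2*f)) = (9 + f)*(1/(2*f)) = (9 + f)/(2*f))
C(8)*M + X(1) = 8*(-60) + (½)*(9 + 1)/1 = -480 + (½)*1*10 = -480 + 5 = -475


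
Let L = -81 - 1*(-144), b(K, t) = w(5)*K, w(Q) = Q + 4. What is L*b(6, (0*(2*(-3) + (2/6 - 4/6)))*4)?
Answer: 3402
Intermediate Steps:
w(Q) = 4 + Q
b(K, t) = 9*K (b(K, t) = (4 + 5)*K = 9*K)
L = 63 (L = -81 + 144 = 63)
L*b(6, (0*(2*(-3) + (2/6 - 4/6)))*4) = 63*(9*6) = 63*54 = 3402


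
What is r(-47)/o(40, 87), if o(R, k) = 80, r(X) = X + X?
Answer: -47/40 ≈ -1.1750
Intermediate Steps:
r(X) = 2*X
r(-47)/o(40, 87) = (2*(-47))/80 = -94*1/80 = -47/40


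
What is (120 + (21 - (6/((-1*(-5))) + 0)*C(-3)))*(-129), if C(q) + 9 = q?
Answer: -100233/5 ≈ -20047.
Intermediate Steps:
C(q) = -9 + q
(120 + (21 - (6/((-1*(-5))) + 0)*C(-3)))*(-129) = (120 + (21 - (6/((-1*(-5))) + 0)*(-9 - 3)))*(-129) = (120 + (21 - (6/5 + 0)*(-12)))*(-129) = (120 + (21 - 6*(-12)/5))*(-129) = (120 + (21 - 1*(-72/5)))*(-129) = (120 + (21 + 72/5))*(-129) = (120 + 177/5)*(-129) = (777/5)*(-129) = -100233/5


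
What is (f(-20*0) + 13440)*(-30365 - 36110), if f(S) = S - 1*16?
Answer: -892360400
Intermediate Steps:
f(S) = -16 + S (f(S) = S - 16 = -16 + S)
(f(-20*0) + 13440)*(-30365 - 36110) = ((-16 - 20*0) + 13440)*(-30365 - 36110) = ((-16 + 0) + 13440)*(-66475) = (-16 + 13440)*(-66475) = 13424*(-66475) = -892360400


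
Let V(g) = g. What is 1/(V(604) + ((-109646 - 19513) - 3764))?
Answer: -1/132319 ≈ -7.5575e-6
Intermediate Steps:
1/(V(604) + ((-109646 - 19513) - 3764)) = 1/(604 + ((-109646 - 19513) - 3764)) = 1/(604 + (-129159 - 3764)) = 1/(604 - 132923) = 1/(-132319) = -1/132319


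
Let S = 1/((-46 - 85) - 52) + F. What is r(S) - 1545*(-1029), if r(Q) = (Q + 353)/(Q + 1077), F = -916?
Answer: 23419365940/14731 ≈ 1.5898e+6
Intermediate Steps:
S = -167629/183 (S = 1/((-46 - 85) - 52) - 916 = 1/(-131 - 52) - 916 = 1/(-183) - 916 = -1/183 - 916 = -167629/183 ≈ -916.01)
r(Q) = (353 + Q)/(1077 + Q)
r(S) - 1545*(-1029) = (353 - 167629/183)/(1077 - 167629/183) - 1545*(-1029) = -103030/183/(29462/183) + 1589805 = (183/29462)*(-103030/183) + 1589805 = -51515/14731 + 1589805 = 23419365940/14731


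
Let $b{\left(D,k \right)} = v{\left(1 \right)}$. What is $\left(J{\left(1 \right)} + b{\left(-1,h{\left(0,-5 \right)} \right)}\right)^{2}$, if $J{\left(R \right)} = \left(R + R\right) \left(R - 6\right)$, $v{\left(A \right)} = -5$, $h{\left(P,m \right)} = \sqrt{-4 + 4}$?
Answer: $225$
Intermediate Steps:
$h{\left(P,m \right)} = 0$ ($h{\left(P,m \right)} = \sqrt{0} = 0$)
$J{\left(R \right)} = 2 R \left(-6 + R\right)$
$b{\left(D,k \right)} = -5$
$\left(J{\left(1 \right)} + b{\left(-1,h{\left(0,-5 \right)} \right)}\right)^{2} = \left(2 \cdot 1 \left(-6 + 1\right) - 5\right)^{2} = \left(2 \cdot 1 \left(-5\right) - 5\right)^{2} = \left(-10 - 5\right)^{2} = \left(-15\right)^{2} = 225$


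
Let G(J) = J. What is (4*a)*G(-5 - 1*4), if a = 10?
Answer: -360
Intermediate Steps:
(4*a)*G(-5 - 1*4) = (4*10)*(-5 - 1*4) = 40*(-5 - 4) = 40*(-9) = -360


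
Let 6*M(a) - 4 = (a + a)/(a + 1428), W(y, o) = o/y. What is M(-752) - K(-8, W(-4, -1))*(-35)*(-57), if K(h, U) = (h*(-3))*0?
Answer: 50/169 ≈ 0.29586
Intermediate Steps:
K(h, U) = 0 (K(h, U) = -3*h*0 = 0)
M(a) = 2/3 + a/(3*(1428 + a)) (M(a) = 2/3 + ((a + a)/(a + 1428))/6 = 2/3 + ((2*a)/(1428 + a))/6 = 2/3 + (2*a/(1428 + a))/6 = 2/3 + a/(3*(1428 + a)))
M(-752) - K(-8, W(-4, -1))*(-35)*(-57) = (952 - 752)/(1428 - 752) - 0*(-35)*(-57) = 200/676 - 0*(-57) = (1/676)*200 - 1*0 = 50/169 + 0 = 50/169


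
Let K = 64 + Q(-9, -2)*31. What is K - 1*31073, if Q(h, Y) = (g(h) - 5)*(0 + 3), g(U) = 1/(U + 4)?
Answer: -157463/5 ≈ -31493.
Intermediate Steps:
g(U) = 1/(4 + U)
Q(h, Y) = -15 + 3/(4 + h) (Q(h, Y) = (1/(4 + h) - 5)*(0 + 3) = (-5 + 1/(4 + h))*3 = -15 + 3/(4 + h))
K = -2098/5 (K = 64 + (3*(-19 - 5*(-9))/(4 - 9))*31 = 64 + (3*(-19 + 45)/(-5))*31 = 64 + (3*(-1/5)*26)*31 = 64 - 78/5*31 = 64 - 2418/5 = -2098/5 ≈ -419.60)
K - 1*31073 = -2098/5 - 1*31073 = -2098/5 - 31073 = -157463/5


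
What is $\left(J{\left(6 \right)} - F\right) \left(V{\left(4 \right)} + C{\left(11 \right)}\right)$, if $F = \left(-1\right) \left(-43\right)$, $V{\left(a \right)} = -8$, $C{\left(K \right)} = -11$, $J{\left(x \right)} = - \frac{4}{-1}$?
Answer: $741$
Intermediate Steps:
$J{\left(x \right)} = 4$ ($J{\left(x \right)} = \left(-4\right) \left(-1\right) = 4$)
$F = 43$
$\left(J{\left(6 \right)} - F\right) \left(V{\left(4 \right)} + C{\left(11 \right)}\right) = \left(4 - 43\right) \left(-8 - 11\right) = \left(4 - 43\right) \left(-19\right) = \left(-39\right) \left(-19\right) = 741$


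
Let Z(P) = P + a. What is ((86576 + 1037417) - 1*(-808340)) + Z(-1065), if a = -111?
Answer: 1931157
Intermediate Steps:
Z(P) = -111 + P (Z(P) = P - 111 = -111 + P)
((86576 + 1037417) - 1*(-808340)) + Z(-1065) = ((86576 + 1037417) - 1*(-808340)) + (-111 - 1065) = (1123993 + 808340) - 1176 = 1932333 - 1176 = 1931157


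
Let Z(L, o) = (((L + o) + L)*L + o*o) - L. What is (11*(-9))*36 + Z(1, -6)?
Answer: -3533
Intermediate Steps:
Z(L, o) = o² - L + L*(o + 2*L) (Z(L, o) = ((o + 2*L)*L + o²) - L = (L*(o + 2*L) + o²) - L = (o² + L*(o + 2*L)) - L = o² - L + L*(o + 2*L))
(11*(-9))*36 + Z(1, -6) = (11*(-9))*36 + ((-6)² - 1*1 + 2*1² + 1*(-6)) = -99*36 + (36 - 1 + 2*1 - 6) = -3564 + (36 - 1 + 2 - 6) = -3564 + 31 = -3533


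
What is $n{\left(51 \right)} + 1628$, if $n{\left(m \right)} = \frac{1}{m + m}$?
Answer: $\frac{166057}{102} \approx 1628.0$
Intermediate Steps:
$n{\left(m \right)} = \frac{1}{2 m}$
$n{\left(51 \right)} + 1628 = \frac{1}{2 \cdot 51} + 1628 = \frac{1}{2} \cdot \frac{1}{51} + 1628 = \frac{1}{102} + 1628 = \frac{166057}{102}$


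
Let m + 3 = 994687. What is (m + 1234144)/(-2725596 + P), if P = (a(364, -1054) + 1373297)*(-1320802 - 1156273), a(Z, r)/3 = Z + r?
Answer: -2228828/3396634846621 ≈ -6.5619e-7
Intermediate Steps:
m = 994684 (m = -3 + 994687 = 994684)
a(Z, r) = 3*Z + 3*r (a(Z, r) = 3*(Z + r) = 3*Z + 3*r)
P = -3396632121025 (P = ((3*364 + 3*(-1054)) + 1373297)*(-1320802 - 1156273) = ((1092 - 3162) + 1373297)*(-2477075) = (-2070 + 1373297)*(-2477075) = 1371227*(-2477075) = -3396632121025)
(m + 1234144)/(-2725596 + P) = (994684 + 1234144)/(-2725596 - 3396632121025) = 2228828/(-3396634846621) = 2228828*(-1/3396634846621) = -2228828/3396634846621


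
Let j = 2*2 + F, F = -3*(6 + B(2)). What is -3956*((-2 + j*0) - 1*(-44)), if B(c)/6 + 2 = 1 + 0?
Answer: -166152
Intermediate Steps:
B(c) = -6 (B(c) = -12 + 6*(1 + 0) = -12 + 6*1 = -12 + 6 = -6)
F = 0 (F = -3*(6 - 6) = -3*0 = 0)
j = 4 (j = 2*2 + 0 = 4 + 0 = 4)
-3956*((-2 + j*0) - 1*(-44)) = -3956*((-2 + 4*0) - 1*(-44)) = -3956*((-2 + 0) + 44) = -3956*(-2 + 44) = -3956*42 = -166152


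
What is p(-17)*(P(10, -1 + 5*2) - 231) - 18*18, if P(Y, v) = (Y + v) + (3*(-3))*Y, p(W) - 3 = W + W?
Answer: 9038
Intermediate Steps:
p(W) = 3 + 2*W (p(W) = 3 + (W + W) = 3 + 2*W)
P(Y, v) = v - 8*Y (P(Y, v) = (Y + v) - 9*Y = v - 8*Y)
p(-17)*(P(10, -1 + 5*2) - 231) - 18*18 = (3 + 2*(-17))*(((-1 + 5*2) - 8*10) - 231) - 18*18 = (3 - 34)*(((-1 + 10) - 80) - 231) - 324 = -31*((9 - 80) - 231) - 324 = -31*(-71 - 231) - 324 = -31*(-302) - 324 = 9362 - 324 = 9038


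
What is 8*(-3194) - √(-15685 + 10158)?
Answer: -25552 - I*√5527 ≈ -25552.0 - 74.344*I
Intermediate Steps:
8*(-3194) - √(-15685 + 10158) = -25552 - √(-5527) = -25552 - I*√5527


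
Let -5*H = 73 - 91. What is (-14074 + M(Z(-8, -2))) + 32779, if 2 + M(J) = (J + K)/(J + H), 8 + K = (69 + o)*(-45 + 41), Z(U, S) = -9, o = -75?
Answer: 504946/27 ≈ 18702.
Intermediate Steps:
H = 18/5 (H = -(73 - 91)/5 = -⅕*(-18) = 18/5 ≈ 3.6000)
K = 16 (K = -8 + (69 - 75)*(-45 + 41) = -8 - 6*(-4) = -8 + 24 = 16)
M(J) = -2 + (16 + J)/(18/5 + J) (M(J) = -2 + (J + 16)/(J + 18/5) = -2 + (16 + J)/(18/5 + J))
(-14074 + M(Z(-8, -2))) + 32779 = (-14074 + (44 - 5*(-9))/(18 + 5*(-9))) + 32779 = (-14074 + (44 + 45)/(18 - 45)) + 32779 = (-14074 + 89/(-27)) + 32779 = (-14074 - 1/27*89) + 32779 = (-14074 - 89/27) + 32779 = -380087/27 + 32779 = 504946/27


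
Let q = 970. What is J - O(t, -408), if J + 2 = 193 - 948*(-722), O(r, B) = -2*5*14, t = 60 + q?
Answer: 684787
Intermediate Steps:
t = 1030 (t = 60 + 970 = 1030)
O(r, B) = -140 (O(r, B) = -10*14 = -140)
J = 684647 (J = -2 + (193 - 948*(-722)) = -2 + (193 + 684456) = -2 + 684649 = 684647)
J - O(t, -408) = 684647 - 1*(-140) = 684647 + 140 = 684787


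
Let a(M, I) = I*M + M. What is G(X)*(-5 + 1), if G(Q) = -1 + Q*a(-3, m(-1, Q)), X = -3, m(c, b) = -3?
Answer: 76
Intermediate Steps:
a(M, I) = M + I*M
G(Q) = -1 + 6*Q (G(Q) = -1 + Q*(-3*(1 - 3)) = -1 + Q*(-3*(-2)) = -1 + Q*6 = -1 + 6*Q)
G(X)*(-5 + 1) = (-1 + 6*(-3))*(-5 + 1) = (-1 - 18)*(-4) = -19*(-4) = 76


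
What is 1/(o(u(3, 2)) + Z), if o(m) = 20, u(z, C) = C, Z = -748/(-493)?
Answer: 29/624 ≈ 0.046474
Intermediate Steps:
Z = 44/29 (Z = -748*(-1/493) = 44/29 ≈ 1.5172)
1/(o(u(3, 2)) + Z) = 1/(20 + 44/29) = 1/(624/29) = 29/624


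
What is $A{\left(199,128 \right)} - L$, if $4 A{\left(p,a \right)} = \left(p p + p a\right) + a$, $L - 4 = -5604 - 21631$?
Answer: $\frac{174125}{4} \approx 43531.0$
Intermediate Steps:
$L = -27231$ ($L = 4 - 27235 = -27231$)
$A{\left(p,a \right)} = \frac{a}{4} + \frac{p^{2}}{4} + \frac{a p}{4}$ ($A{\left(p,a \right)} = \frac{\left(p p + p a\right) + a}{4} = \frac{\left(p^{2} + a p\right) + a}{4} = \frac{a + p^{2} + a p}{4} = \frac{a}{4} + \frac{p^{2}}{4} + \frac{a p}{4}$)
$A{\left(199,128 \right)} - L = \left(\frac{1}{4} \cdot 128 + \frac{199^{2}}{4} + \frac{1}{4} \cdot 128 \cdot 199\right) - -27231 = \left(32 + \frac{1}{4} \cdot 39601 + 6368\right) + 27231 = \left(32 + \frac{39601}{4} + 6368\right) + 27231 = \frac{65201}{4} + 27231 = \frac{174125}{4}$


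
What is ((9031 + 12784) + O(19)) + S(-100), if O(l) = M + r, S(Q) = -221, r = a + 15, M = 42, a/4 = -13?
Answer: 21599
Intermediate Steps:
a = -52 (a = 4*(-13) = -52)
r = -37 (r = -52 + 15 = -37)
O(l) = 5 (O(l) = 42 - 37 = 5)
((9031 + 12784) + O(19)) + S(-100) = ((9031 + 12784) + 5) - 221 = (21815 + 5) - 221 = 21820 - 221 = 21599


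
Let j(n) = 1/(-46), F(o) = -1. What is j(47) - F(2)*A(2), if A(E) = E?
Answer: 91/46 ≈ 1.9783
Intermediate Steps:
j(n) = -1/46
j(47) - F(2)*A(2) = -1/46 - (-1)*2 = -1/46 - 1*(-2) = -1/46 + 2 = 91/46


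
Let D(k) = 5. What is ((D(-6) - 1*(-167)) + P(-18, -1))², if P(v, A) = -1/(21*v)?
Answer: 4227210289/142884 ≈ 29585.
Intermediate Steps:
P(v, A) = -1/(21*v)
((D(-6) - 1*(-167)) + P(-18, -1))² = ((5 - 1*(-167)) - 1/21/(-18))² = ((5 + 167) - 1/21*(-1/18))² = (172 + 1/378)² = (65017/378)² = 4227210289/142884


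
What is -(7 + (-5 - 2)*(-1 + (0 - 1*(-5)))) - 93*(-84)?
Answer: 7833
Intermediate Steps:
-(7 + (-5 - 2)*(-1 + (0 - 1*(-5)))) - 93*(-84) = -(7 - 7*(-1 + (0 + 5))) + 7812 = -(7 - 7*(-1 + 5)) + 7812 = -(7 - 7*4) + 7812 = -(7 - 28) + 7812 = -1*(-21) + 7812 = 21 + 7812 = 7833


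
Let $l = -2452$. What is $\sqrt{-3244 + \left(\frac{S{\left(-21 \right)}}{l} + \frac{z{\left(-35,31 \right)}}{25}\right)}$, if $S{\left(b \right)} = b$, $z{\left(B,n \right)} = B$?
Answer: $\frac{i \sqrt{121951749435}}{6130} \approx 56.968 i$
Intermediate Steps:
$\sqrt{-3244 + \left(\frac{S{\left(-21 \right)}}{l} + \frac{z{\left(-35,31 \right)}}{25}\right)} = \sqrt{-3244 - \left(- \frac{21}{2452} + \frac{7}{5}\right)} = \sqrt{-3244 - \frac{17059}{12260}} = \sqrt{- \frac{39788499}{12260}} = \frac{i \sqrt{121951749435}}{6130}$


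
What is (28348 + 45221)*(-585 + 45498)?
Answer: 3304204497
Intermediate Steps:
(28348 + 45221)*(-585 + 45498) = 73569*44913 = 3304204497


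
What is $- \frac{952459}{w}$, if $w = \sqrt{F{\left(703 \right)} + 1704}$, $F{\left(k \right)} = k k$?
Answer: $- \frac{952459 \sqrt{495913}}{495913} \approx -1352.5$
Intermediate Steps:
$F{\left(k \right)} = k^{2}$
$w = \sqrt{495913}$ ($w = \sqrt{703^{2} + 1704} = \sqrt{494209 + 1704} = \sqrt{495913} \approx 704.21$)
$- \frac{952459}{w} = - \frac{952459}{\sqrt{495913}} = - 952459 \frac{\sqrt{495913}}{495913} = - \frac{952459 \sqrt{495913}}{495913}$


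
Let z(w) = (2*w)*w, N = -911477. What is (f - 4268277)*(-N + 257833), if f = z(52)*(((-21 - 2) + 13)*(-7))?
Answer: -4548284985270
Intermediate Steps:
z(w) = 2*w**2
f = 378560 (f = (2*52**2)*(((-21 - 2) + 13)*(-7)) = (2*2704)*((-23 + 13)*(-7)) = 5408*(-10*(-7)) = 5408*70 = 378560)
(f - 4268277)*(-N + 257833) = (378560 - 4268277)*(-1*(-911477) + 257833) = -3889717*(911477 + 257833) = -3889717*1169310 = -4548284985270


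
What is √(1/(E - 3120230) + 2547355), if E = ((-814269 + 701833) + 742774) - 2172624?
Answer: √13844272899120552591/2331258 ≈ 1596.0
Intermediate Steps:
E = -1542286 (E = (-112436 + 742774) - 2172624 = 630338 - 2172624 = -1542286)
√(1/(E - 3120230) + 2547355) = √(1/(-1542286 - 3120230) + 2547355) = √(1/(-4662516) + 2547355) = √(-1/4662516 + 2547355) = √(11877083445179/4662516) = √13844272899120552591/2331258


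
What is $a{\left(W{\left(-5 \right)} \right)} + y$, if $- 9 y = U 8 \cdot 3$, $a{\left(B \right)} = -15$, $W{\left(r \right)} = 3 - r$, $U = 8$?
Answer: $- \frac{109}{3} \approx -36.333$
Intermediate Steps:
$y = - \frac{64}{3}$ ($y = - \frac{8 \cdot 8 \cdot 3}{9} = - \frac{64 \cdot 3}{9} = \left(- \frac{1}{9}\right) 192 = - \frac{64}{3} \approx -21.333$)
$a{\left(W{\left(-5 \right)} \right)} + y = -15 - \frac{64}{3} = - \frac{109}{3}$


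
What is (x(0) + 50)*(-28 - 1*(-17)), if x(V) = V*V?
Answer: -550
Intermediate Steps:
x(V) = V²
(x(0) + 50)*(-28 - 1*(-17)) = (0² + 50)*(-28 - 1*(-17)) = (0 + 50)*(-28 + 17) = 50*(-11) = -550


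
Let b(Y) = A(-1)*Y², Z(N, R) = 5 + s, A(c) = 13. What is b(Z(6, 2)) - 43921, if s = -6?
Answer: -43908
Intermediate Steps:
Z(N, R) = -1 (Z(N, R) = 5 - 6 = -1)
b(Y) = 13*Y²
b(Z(6, 2)) - 43921 = 13*(-1)² - 43921 = 13*1 - 43921 = 13 - 43921 = -43908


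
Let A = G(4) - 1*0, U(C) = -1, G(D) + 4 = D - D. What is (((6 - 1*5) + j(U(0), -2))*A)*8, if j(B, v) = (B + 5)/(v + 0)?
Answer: 32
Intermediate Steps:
G(D) = -4 (G(D) = -4 + (D - D) = -4 + 0 = -4)
j(B, v) = (5 + B)/v
A = -4 (A = -4 - 1*0 = -4 + 0 = -4)
(((6 - 1*5) + j(U(0), -2))*A)*8 = (((6 - 1*5) + (5 - 1)/(-2))*(-4))*8 = (((6 - 5) - 1/2*4)*(-4))*8 = ((1 - 2)*(-4))*8 = -1*(-4)*8 = 4*8 = 32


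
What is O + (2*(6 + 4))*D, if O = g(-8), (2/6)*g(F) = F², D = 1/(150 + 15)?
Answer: 6340/33 ≈ 192.12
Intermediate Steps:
D = 1/165 ≈ 0.0060606
g(F) = 3*F²
O = 192 (O = 3*(-8)² = 3*64 = 192)
O + (2*(6 + 4))*D = 192 + (2*(6 + 4))*(1/165) = 192 + (2*10)*(1/165) = 192 + 20*(1/165) = 192 + 4/33 = 6340/33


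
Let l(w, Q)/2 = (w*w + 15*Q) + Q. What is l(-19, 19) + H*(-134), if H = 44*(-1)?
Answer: 7226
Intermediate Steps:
l(w, Q) = 2*w² + 32*Q (l(w, Q) = 2*((w*w + 15*Q) + Q) = 2*((w² + 15*Q) + Q) = 2*(w² + 16*Q) = 2*w² + 32*Q)
H = -44
l(-19, 19) + H*(-134) = (2*(-19)² + 32*19) - 44*(-134) = (2*361 + 608) + 5896 = (722 + 608) + 5896 = 1330 + 5896 = 7226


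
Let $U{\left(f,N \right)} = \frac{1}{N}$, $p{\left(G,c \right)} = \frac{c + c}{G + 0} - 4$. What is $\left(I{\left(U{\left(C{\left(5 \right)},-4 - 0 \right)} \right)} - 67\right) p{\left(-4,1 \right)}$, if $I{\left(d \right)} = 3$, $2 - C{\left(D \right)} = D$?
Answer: $288$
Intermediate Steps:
$C{\left(D \right)} = 2 - D$
$p{\left(G,c \right)} = -4 + \frac{2 c}{G}$ ($p{\left(G,c \right)} = \frac{2 c}{G} - 4 = -4 + \frac{2 c}{G}$)
$\left(I{\left(U{\left(C{\left(5 \right)},-4 - 0 \right)} \right)} - 67\right) p{\left(-4,1 \right)} = \left(3 - 67\right) \left(-4 + 2 \cdot 1 \frac{1}{-4}\right) = - 64 \left(-4 + 2 \cdot 1 \left(- \frac{1}{4}\right)\right) = - 64 \left(-4 - \frac{1}{2}\right) = \left(-64\right) \left(- \frac{9}{2}\right) = 288$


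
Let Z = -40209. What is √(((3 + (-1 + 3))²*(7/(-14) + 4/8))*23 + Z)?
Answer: I*√40209 ≈ 200.52*I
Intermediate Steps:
√(((3 + (-1 + 3))²*(7/(-14) + 4/8))*23 + Z) = √(((3 + (-1 + 3))²*(7/(-14) + 4/8))*23 - 40209) = √(((3 + 2)²*(7*(-1/14) + 4*(⅛)))*23 - 40209) = √((5²*(-½ + ½))*23 - 40209) = √((25*0)*23 - 40209) = √(0*23 - 40209) = √(0 - 40209) = √(-40209) = I*√40209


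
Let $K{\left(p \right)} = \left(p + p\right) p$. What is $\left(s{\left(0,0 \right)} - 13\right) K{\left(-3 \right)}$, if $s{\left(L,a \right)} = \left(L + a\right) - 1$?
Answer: $-252$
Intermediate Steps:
$s{\left(L,a \right)} = -1 + L + a$
$K{\left(p \right)} = 2 p^{2}$ ($K{\left(p \right)} = 2 p p = 2 p^{2}$)
$\left(s{\left(0,0 \right)} - 13\right) K{\left(-3 \right)} = \left(\left(-1 + 0 + 0\right) - 13\right) 2 \left(-3\right)^{2} = \left(-1 - 13\right) 2 \cdot 9 = \left(-14\right) 18 = -252$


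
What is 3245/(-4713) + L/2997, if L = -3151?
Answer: -8191976/4708287 ≈ -1.7399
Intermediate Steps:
3245/(-4713) + L/2997 = 3245/(-4713) - 3151/2997 = 3245*(-1/4713) - 3151*1/2997 = -3245/4713 - 3151/2997 = -8191976/4708287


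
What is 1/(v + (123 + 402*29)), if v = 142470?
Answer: 1/154251 ≈ 6.4829e-6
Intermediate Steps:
1/(v + (123 + 402*29)) = 1/(142470 + (123 + 402*29)) = 1/(142470 + (123 + 11658)) = 1/(142470 + 11781) = 1/154251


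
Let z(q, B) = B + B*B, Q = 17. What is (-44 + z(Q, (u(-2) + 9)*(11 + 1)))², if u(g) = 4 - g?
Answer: 1058591296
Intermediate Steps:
z(q, B) = B + B²
(-44 + z(Q, (u(-2) + 9)*(11 + 1)))² = (-44 + (((4 - 1*(-2)) + 9)*(11 + 1))*(1 + ((4 - 1*(-2)) + 9)*(11 + 1)))² = (-44 + (((4 + 2) + 9)*12)*(1 + ((4 + 2) + 9)*12))² = (-44 + ((6 + 9)*12)*(1 + (6 + 9)*12))² = (-44 + (15*12)*(1 + 15*12))² = (-44 + 180*(1 + 180))² = (-44 + 180*181)² = (-44 + 32580)² = 32536² = 1058591296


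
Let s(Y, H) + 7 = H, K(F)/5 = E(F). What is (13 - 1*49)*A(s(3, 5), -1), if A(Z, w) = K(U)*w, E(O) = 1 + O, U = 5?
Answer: 1080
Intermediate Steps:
K(F) = 5 + 5*F (K(F) = 5*(1 + F) = 5 + 5*F)
s(Y, H) = -7 + H
A(Z, w) = 30*w (A(Z, w) = (5 + 5*5)*w = (5 + 25)*w = 30*w)
(13 - 1*49)*A(s(3, 5), -1) = (13 - 1*49)*(30*(-1)) = (13 - 49)*(-30) = -36*(-30) = 1080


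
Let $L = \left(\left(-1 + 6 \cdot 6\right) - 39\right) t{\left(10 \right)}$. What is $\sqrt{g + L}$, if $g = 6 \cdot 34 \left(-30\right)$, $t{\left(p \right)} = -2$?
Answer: $4 i \sqrt{382} \approx 78.179 i$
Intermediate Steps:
$g = -6120$ ($g = 204 \left(-30\right) = -6120$)
$L = 8$ ($L = \left(\left(-1 + 6 \cdot 6\right) - 39\right) \left(-2\right) = \left(\left(-1 + 36\right) - 39\right) \left(-2\right) = \left(35 - 39\right) \left(-2\right) = \left(-4\right) \left(-2\right) = 8$)
$\sqrt{g + L} = \sqrt{-6120 + 8} = \sqrt{-6112} = 4 i \sqrt{382}$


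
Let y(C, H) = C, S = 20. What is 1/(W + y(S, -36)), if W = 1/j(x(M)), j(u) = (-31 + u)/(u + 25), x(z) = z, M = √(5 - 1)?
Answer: 29/553 ≈ 0.052441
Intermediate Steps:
M = 2 (M = √4 = 2)
j(u) = (-31 + u)/(25 + u)
W = -27/29 (W = 1/((-31 + 2)/(25 + 2)) = 1/(-29/27) = -27/29 ≈ -0.93103)
1/(W + y(S, -36)) = 1/(-27/29 + 20) = 1/(553/29) = 29/553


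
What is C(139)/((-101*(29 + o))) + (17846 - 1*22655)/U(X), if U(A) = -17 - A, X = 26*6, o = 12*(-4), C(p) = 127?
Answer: 9250442/331987 ≈ 27.864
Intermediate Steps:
o = -48
X = 156
C(139)/((-101*(29 + o))) + (17846 - 1*22655)/U(X) = 127/((-101*(29 - 48))) + (17846 - 1*22655)/(-17 - 1*156) = 127/((-101*(-19))) + (17846 - 22655)/(-17 - 156) = 127/1919 - 4809/(-173) = 127*(1/1919) - 4809*(-1/173) = 127/1919 + 4809/173 = 9250442/331987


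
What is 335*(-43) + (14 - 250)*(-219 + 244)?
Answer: -20305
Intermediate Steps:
335*(-43) + (14 - 250)*(-219 + 244) = -14405 - 236*25 = -14405 - 5900 = -20305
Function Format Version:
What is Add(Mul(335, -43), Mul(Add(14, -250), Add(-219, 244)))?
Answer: -20305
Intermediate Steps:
Add(Mul(335, -43), Mul(Add(14, -250), Add(-219, 244))) = Add(-14405, Mul(-236, 25)) = Add(-14405, -5900) = -20305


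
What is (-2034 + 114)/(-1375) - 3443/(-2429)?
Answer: 1879561/667975 ≈ 2.8138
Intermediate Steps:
(-2034 + 114)/(-1375) - 3443/(-2429) = -1920*(-1/1375) - 3443*(-1/2429) = 384/275 + 3443/2429 = 1879561/667975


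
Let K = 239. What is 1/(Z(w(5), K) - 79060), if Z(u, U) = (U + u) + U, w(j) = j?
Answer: -1/78577 ≈ -1.2726e-5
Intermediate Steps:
Z(u, U) = u + 2*U
1/(Z(w(5), K) - 79060) = 1/((5 + 2*239) - 79060) = 1/((5 + 478) - 79060) = 1/(483 - 79060) = 1/(-78577) = -1/78577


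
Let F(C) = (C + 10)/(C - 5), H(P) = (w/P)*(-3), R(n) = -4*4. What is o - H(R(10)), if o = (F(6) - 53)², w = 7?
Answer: 21883/16 ≈ 1367.7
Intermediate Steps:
R(n) = -16
H(P) = -21/P (H(P) = (7/P)*(-3) = -21/P)
F(C) = (10 + C)/(-5 + C)
o = 1369 (o = ((10 + 6)/(-5 + 6) - 53)² = (16/1 - 53)² = (1*16 - 53)² = (16 - 53)² = (-37)² = 1369)
o - H(R(10)) = 1369 - (-21)/(-16) = 1369 - (-21)*(-1)/16 = 1369 - 1*21/16 = 1369 - 21/16 = 21883/16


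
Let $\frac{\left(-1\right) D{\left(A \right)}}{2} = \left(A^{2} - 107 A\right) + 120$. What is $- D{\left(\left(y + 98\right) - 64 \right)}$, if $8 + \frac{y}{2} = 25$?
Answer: $-5064$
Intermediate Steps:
$y = 34$ ($y = -16 + 2 \cdot 25 = -16 + 50 = 34$)
$D{\left(A \right)} = -240 - 2 A^{2} + 214 A$ ($D{\left(A \right)} = - 2 \left(\left(A^{2} - 107 A\right) + 120\right) = - 2 \left(120 + A^{2} - 107 A\right) = -240 - 2 A^{2} + 214 A$)
$- D{\left(\left(y + 98\right) - 64 \right)} = - (-240 - 2 \left(\left(34 + 98\right) - 64\right)^{2} + 214 \left(\left(34 + 98\right) - 64\right)) = - (-240 - 2 \left(132 - 64\right)^{2} + 214 \left(132 - 64\right)) = - (-240 - 2 \cdot 68^{2} + 214 \cdot 68) = - (-240 - 9248 + 14552) = \left(-1\right) 5064 = -5064$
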